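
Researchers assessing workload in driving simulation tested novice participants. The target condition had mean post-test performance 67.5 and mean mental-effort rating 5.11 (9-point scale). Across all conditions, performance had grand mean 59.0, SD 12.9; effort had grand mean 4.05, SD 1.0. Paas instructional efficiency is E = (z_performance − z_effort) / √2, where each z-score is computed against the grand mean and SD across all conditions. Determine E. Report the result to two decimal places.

z_performance = (67.5 − 59.0) / 12.9 = 8.5000 / 12.9 = 0.6589.
z_effort = (5.11 − 4.05) / 1.0 = 1.0600 / 1.0 = 1.0600.
z_P − z_E = 0.6589 − 1.0600 = -0.4011.
E = -0.4011 / √2 = -0.4011 / 1.41421 = -0.2836 ≈ -0.28.

-0.28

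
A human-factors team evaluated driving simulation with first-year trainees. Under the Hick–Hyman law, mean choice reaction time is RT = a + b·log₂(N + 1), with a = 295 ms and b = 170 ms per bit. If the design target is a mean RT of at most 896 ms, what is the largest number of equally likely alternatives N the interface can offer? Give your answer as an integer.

Set 295 + 170·log₂(N + 1) ≤ 896.
log₂(N + 1) ≤ (896 − 295) / 170 = 3.5353.
N + 1 ≤ 2^3.5353 = 11.5939.
N ≤ 10.5939, so the largest integer N is 10.

10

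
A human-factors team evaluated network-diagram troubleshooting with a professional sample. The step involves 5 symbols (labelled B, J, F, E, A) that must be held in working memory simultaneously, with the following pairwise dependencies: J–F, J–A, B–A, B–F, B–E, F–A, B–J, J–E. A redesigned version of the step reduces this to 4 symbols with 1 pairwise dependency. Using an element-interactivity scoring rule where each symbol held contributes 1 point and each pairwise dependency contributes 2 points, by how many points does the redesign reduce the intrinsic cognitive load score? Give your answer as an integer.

Original: 5 × 1 + 8 × 2 = 5 + 16 = 21.
Redesigned: 4 × 1 + 1 × 2 = 4 + 2 = 6.
Reduction = 21 − 6 = 15.

15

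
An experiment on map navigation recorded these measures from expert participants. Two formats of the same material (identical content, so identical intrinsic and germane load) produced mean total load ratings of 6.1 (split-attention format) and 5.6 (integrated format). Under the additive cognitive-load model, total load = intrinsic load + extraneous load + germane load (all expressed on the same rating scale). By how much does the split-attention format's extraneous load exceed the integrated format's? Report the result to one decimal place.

Intrinsic and germane load are equal across formats, so the difference in total load equals the difference in extraneous load.
Extraneous-load difference = 6.1 − 5.6 = 0.5.

0.5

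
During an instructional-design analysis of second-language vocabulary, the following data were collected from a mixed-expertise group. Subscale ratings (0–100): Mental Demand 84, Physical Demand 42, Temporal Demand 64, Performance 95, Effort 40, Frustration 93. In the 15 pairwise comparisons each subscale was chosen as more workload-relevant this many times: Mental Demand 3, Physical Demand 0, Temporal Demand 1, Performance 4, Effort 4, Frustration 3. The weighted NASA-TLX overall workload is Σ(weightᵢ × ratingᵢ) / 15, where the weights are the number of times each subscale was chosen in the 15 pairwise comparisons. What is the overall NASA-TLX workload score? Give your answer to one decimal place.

The tallies are the weights (they sum to 15).
Weighted sum = 3·84 + 0·42 + 1·64 + 4·95 + 4·40 + 3·93
            = 252 + 0 + 64 + 380 + 160 + 279 = 1135.
Overall workload = 1135 / 15 = 75.6667 ≈ 75.7.

75.7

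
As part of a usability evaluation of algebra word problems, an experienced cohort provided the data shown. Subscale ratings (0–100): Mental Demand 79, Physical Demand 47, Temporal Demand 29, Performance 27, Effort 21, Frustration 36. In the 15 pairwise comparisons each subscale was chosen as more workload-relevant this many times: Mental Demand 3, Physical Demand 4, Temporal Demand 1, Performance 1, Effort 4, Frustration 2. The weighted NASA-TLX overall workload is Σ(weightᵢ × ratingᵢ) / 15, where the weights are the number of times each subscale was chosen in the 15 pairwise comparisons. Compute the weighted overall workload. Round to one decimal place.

42.5

The tallies are the weights (they sum to 15).
Weighted sum = 3·79 + 4·47 + 1·29 + 1·27 + 4·21 + 2·36
            = 237 + 188 + 29 + 27 + 84 + 72 = 637.
Overall workload = 637 / 15 = 42.4667 ≈ 42.5.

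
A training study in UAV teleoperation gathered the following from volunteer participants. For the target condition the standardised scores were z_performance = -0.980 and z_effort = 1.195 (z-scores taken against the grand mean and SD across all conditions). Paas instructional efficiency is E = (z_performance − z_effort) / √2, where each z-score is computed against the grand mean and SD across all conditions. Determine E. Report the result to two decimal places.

-1.54

z_P − z_E = -0.980 − 1.195 = -2.1750.
E = -2.1750 / √2 = -2.1750 / 1.41421 = -1.5380 ≈ -1.54.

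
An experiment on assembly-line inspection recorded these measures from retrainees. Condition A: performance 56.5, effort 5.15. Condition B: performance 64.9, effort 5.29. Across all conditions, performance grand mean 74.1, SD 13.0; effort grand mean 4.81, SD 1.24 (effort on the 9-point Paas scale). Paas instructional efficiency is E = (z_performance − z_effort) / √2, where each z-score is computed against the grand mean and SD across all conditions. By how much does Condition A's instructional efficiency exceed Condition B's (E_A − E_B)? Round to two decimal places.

Condition A: z_P = (56.5 − 74.1)/13.0 = -1.3538; z_E = (5.15 − 4.81)/1.24 = 0.2742; E_A = (-1.3538 − 0.2742)/√2 = -1.1512.
Condition B: z_P = (64.9 − 74.1)/13.0 = -0.7077; z_E = (5.29 − 4.81)/1.24 = 0.3871; E_B = (-0.7077 − 0.3871)/√2 = -0.7741.
E_A − E_B = -1.1512 − (-0.7741) = -0.3771 ≈ -0.38.

-0.38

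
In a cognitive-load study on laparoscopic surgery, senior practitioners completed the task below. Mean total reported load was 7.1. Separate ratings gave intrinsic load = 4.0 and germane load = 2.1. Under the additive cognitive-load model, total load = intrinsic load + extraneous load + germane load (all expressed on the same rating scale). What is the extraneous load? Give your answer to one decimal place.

extraneous load = total − intrinsic − germane
             = 7.1 − 4.0 − 2.1 = 1.0.

1.0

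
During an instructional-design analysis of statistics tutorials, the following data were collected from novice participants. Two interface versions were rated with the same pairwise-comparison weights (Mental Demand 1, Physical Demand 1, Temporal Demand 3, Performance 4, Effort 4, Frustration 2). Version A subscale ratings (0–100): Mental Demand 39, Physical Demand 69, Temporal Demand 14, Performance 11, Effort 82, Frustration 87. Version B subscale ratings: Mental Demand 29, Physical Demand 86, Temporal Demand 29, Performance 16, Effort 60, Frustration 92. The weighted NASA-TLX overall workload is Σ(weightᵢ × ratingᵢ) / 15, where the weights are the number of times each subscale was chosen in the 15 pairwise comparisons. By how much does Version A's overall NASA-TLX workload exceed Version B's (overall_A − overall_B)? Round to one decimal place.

0.4

Version A weighted sum = 1·39 + 1·69 + 3·14 + 4·11 + 4·82 + 2·87 = 39 + 69 + 42 + 44 + 328 + 174 = 696; overall_A = 696/15 = 46.4000.
Version B weighted sum = 1·29 + 1·86 + 3·29 + 4·16 + 4·60 + 2·92 = 29 + 86 + 87 + 64 + 240 + 184 = 690; overall_B = 690/15 = 46.0000.
Difference = 46.4000 − 46.0000 = 0.4000 ≈ 0.4.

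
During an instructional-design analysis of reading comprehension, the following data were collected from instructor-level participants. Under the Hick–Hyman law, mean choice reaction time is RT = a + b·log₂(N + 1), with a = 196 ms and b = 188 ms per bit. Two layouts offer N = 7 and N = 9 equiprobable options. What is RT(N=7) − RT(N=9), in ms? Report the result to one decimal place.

RT(7) = 196 + 188·log₂(8) = 196 + 188·3.0000 = 760.0000 ms.
RT(9) = 196 + 188·log₂(10) = 196 + 188·3.3219 = 820.5172 ms.
Difference = 760.0000 − 820.5172 = -60.5172 ≈ -60.5 ms.

-60.5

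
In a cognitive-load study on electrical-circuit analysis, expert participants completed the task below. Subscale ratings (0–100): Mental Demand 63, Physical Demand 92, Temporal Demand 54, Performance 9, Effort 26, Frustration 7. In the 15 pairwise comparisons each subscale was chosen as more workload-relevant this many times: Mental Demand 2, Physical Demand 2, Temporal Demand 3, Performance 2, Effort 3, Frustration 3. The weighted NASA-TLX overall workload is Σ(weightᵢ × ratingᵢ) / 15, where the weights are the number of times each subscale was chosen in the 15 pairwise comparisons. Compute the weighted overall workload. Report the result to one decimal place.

The tallies are the weights (they sum to 15).
Weighted sum = 2·63 + 2·92 + 3·54 + 2·9 + 3·26 + 3·7
            = 126 + 184 + 162 + 18 + 78 + 21 = 589.
Overall workload = 589 / 15 = 39.2667 ≈ 39.3.

39.3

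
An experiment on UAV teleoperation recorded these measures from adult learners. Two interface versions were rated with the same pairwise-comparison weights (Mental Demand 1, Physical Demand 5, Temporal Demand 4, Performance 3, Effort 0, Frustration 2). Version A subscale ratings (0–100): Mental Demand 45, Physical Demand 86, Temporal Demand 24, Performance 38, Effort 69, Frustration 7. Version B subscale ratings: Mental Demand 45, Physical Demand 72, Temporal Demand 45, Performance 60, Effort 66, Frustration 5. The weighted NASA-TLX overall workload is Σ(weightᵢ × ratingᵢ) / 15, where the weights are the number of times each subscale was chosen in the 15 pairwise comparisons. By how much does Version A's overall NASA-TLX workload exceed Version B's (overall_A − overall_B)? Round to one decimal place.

Version A weighted sum = 1·45 + 5·86 + 4·24 + 3·38 + 0·69 + 2·7 = 45 + 430 + 96 + 114 + 0 + 14 = 699; overall_A = 699/15 = 46.6000.
Version B weighted sum = 1·45 + 5·72 + 4·45 + 3·60 + 0·66 + 2·5 = 45 + 360 + 180 + 180 + 0 + 10 = 775; overall_B = 775/15 = 51.6667.
Difference = 46.6000 − 51.6667 = -5.0667 ≈ -5.1.

-5.1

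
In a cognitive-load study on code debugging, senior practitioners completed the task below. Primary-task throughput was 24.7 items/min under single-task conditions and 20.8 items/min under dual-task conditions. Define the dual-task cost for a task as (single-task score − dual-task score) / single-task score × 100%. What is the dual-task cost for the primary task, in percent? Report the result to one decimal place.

15.8

Cost = (24.7 − 20.8) / 24.7 × 100%
     = 3.9000 / 24.7 × 100% = 15.7895%.
≈ 15.8%.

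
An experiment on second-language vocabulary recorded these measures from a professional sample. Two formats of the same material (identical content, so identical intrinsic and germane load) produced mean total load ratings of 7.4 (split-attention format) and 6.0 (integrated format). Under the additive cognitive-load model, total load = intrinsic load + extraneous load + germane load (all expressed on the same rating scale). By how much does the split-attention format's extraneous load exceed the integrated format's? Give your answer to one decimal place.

1.4

Intrinsic and germane load are equal across formats, so the difference in total load equals the difference in extraneous load.
Extraneous-load difference = 7.4 − 6.0 = 1.4.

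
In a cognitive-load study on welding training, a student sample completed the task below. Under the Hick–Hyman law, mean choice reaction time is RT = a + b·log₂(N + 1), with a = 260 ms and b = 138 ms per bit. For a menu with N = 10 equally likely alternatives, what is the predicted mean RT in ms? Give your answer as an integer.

log₂(10 + 1) = log₂(11) = 3.4594.
RT = 260 + 138 × 3.4594 = 260 + 477.3972 = 737.3972 ms.
≈ 737 ms.

737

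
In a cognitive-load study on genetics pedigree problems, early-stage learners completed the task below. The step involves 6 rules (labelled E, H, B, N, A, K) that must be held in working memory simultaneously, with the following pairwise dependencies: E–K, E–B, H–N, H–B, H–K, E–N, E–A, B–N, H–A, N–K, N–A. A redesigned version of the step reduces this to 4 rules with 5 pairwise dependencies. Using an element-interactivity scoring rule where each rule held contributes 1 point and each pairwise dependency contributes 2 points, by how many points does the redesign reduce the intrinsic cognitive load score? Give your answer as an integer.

Original: 6 × 1 + 11 × 2 = 6 + 22 = 28.
Redesigned: 4 × 1 + 5 × 2 = 4 + 10 = 14.
Reduction = 28 − 14 = 14.

14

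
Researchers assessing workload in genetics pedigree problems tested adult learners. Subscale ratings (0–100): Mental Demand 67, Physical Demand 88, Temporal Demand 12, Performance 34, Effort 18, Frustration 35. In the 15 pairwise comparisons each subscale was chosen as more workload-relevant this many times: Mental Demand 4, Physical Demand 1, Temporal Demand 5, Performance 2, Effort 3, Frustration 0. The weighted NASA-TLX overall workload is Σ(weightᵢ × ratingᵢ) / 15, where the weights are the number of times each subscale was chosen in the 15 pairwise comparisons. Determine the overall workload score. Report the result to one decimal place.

The tallies are the weights (they sum to 15).
Weighted sum = 4·67 + 1·88 + 5·12 + 2·34 + 3·18 + 0·35
            = 268 + 88 + 60 + 68 + 54 + 0 = 538.
Overall workload = 538 / 15 = 35.8667 ≈ 35.9.

35.9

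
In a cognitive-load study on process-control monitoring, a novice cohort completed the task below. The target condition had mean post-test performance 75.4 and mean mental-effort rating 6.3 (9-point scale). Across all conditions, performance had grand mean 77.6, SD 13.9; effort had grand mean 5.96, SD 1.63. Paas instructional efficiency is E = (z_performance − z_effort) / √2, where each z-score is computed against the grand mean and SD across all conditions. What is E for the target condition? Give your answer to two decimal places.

z_performance = (75.4 − 77.6) / 13.9 = -2.2000 / 13.9 = -0.1583.
z_effort = (6.3 − 5.96) / 1.63 = 0.3400 / 1.63 = 0.2086.
z_P − z_E = -0.1583 − 0.2086 = -0.3669.
E = -0.3669 / √2 = -0.3669 / 1.41421 = -0.2594 ≈ -0.26.

-0.26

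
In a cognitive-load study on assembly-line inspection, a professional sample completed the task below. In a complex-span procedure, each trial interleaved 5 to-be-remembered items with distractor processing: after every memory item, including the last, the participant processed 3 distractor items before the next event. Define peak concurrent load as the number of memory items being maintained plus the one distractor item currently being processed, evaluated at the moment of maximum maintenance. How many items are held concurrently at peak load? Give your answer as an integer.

Maintenance is greatest during the distractor(s) after memory item 5: all 5 memory items are being held.
One distractor item is concurrently being processed.
Peak concurrent load = 5 + 1 = 6 items.

6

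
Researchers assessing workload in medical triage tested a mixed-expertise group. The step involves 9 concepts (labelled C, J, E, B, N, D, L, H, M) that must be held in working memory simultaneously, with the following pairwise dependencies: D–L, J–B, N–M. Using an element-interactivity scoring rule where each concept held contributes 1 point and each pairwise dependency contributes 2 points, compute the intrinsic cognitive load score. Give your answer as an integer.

Count of concepts held simultaneously: 9.
Count of pairwise dependencies listed: 3.
Element contribution: 9 × 1 = 9.
Interaction contribution: 3 × 2 = 6.
Intrinsic load = 9 + 6 = 15.

15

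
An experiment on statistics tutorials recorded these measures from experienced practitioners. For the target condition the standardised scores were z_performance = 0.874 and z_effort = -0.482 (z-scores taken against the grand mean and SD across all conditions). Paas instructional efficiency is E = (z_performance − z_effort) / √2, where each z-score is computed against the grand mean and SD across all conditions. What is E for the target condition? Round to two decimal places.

z_P − z_E = 0.874 − (-0.482) = 1.3560.
E = 1.3560 / √2 = 1.3560 / 1.41421 = 0.9588 ≈ 0.96.

0.96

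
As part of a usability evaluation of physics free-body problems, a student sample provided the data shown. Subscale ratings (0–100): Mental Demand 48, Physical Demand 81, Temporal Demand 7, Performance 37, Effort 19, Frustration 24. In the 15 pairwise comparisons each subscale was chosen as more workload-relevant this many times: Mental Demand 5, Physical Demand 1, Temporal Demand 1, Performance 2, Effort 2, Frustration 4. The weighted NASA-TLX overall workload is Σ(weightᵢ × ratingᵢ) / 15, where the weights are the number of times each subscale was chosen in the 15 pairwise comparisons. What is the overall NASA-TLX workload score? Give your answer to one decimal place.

35.7

The tallies are the weights (they sum to 15).
Weighted sum = 5·48 + 1·81 + 1·7 + 2·37 + 2·19 + 4·24
            = 240 + 81 + 7 + 74 + 38 + 96 = 536.
Overall workload = 536 / 15 = 35.7333 ≈ 35.7.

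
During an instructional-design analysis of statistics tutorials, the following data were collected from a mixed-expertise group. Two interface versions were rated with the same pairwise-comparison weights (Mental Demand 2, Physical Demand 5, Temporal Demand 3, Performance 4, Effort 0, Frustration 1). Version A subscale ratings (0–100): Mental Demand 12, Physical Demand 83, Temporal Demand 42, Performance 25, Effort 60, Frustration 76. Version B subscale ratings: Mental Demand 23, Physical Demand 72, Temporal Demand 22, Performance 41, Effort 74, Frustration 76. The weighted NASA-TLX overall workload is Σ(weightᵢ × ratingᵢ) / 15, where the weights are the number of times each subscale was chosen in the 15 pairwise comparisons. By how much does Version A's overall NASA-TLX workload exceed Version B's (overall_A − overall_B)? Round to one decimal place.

Version A weighted sum = 2·12 + 5·83 + 3·42 + 4·25 + 0·60 + 1·76 = 24 + 415 + 126 + 100 + 0 + 76 = 741; overall_A = 741/15 = 49.4000.
Version B weighted sum = 2·23 + 5·72 + 3·22 + 4·41 + 0·74 + 1·76 = 46 + 360 + 66 + 164 + 0 + 76 = 712; overall_B = 712/15 = 47.4667.
Difference = 49.4000 − 47.4667 = 1.9333 ≈ 1.9.

1.9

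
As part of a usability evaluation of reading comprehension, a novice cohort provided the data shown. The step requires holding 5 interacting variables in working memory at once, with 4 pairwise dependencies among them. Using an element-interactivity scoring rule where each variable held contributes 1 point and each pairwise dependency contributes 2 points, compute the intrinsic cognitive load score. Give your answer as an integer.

Element contribution: 5 × 1 = 5.
Interaction contribution: 4 × 2 = 8.
Intrinsic load = 5 + 8 = 13.

13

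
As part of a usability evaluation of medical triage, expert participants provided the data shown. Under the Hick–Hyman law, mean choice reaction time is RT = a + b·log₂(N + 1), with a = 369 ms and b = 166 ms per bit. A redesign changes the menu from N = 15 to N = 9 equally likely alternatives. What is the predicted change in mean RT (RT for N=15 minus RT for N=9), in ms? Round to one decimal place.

112.6

RT(15) = 369 + 166·log₂(16) = 369 + 166·4.0000 = 1033.0000 ms.
RT(9) = 369 + 166·log₂(10) = 369 + 166·3.3219 = 920.4354 ms.
Difference = 1033.0000 − 920.4354 = 112.5646 ≈ 112.6 ms.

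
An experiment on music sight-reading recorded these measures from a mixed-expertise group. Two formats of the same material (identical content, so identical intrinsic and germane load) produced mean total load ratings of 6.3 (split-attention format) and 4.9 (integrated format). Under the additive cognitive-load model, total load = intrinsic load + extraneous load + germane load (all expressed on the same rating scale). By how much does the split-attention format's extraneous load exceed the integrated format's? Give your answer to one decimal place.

Intrinsic and germane load are equal across formats, so the difference in total load equals the difference in extraneous load.
Extraneous-load difference = 6.3 − 4.9 = 1.4.

1.4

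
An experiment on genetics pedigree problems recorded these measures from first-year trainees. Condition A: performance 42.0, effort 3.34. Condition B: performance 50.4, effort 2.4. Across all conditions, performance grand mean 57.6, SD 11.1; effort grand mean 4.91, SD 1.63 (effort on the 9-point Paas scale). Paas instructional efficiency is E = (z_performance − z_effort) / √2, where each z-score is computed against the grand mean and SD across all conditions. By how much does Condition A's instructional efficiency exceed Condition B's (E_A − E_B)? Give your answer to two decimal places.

Condition A: z_P = (42.0 − 57.6)/11.1 = -1.4054; z_E = (3.34 − 4.91)/1.63 = -0.9632; E_A = (-1.4054 − (-0.9632))/√2 = -0.3127.
Condition B: z_P = (50.4 − 57.6)/11.1 = -0.6486; z_E = (2.4 − 4.91)/1.63 = -1.5399; E_B = (-0.6486 − (-1.5399))/√2 = 0.6302.
E_A − E_B = -0.3127 − 0.6302 = -0.9429 ≈ -0.94.

-0.94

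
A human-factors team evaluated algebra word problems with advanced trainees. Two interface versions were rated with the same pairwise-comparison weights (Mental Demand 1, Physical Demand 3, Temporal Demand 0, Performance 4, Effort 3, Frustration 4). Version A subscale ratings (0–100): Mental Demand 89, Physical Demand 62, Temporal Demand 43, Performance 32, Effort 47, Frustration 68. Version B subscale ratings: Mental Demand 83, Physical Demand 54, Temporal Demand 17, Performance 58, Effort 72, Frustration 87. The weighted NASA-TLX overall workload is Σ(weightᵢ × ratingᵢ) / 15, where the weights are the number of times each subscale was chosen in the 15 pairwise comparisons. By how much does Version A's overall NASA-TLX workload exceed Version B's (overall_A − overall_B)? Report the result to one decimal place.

-15.0

Version A weighted sum = 1·89 + 3·62 + 0·43 + 4·32 + 3·47 + 4·68 = 89 + 186 + 0 + 128 + 141 + 272 = 816; overall_A = 816/15 = 54.4000.
Version B weighted sum = 1·83 + 3·54 + 0·17 + 4·58 + 3·72 + 4·87 = 83 + 162 + 0 + 232 + 216 + 348 = 1041; overall_B = 1041/15 = 69.4000.
Difference = 54.4000 − 69.4000 = -15.0000 ≈ -15.0.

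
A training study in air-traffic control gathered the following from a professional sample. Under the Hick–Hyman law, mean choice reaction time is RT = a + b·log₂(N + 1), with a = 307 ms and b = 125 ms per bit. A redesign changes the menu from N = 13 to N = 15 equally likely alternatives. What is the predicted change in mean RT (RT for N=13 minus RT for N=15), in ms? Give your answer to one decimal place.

-24.1

RT(13) = 307 + 125·log₂(14) = 307 + 125·3.8074 = 782.9250 ms.
RT(15) = 307 + 125·log₂(16) = 307 + 125·4.0000 = 807.0000 ms.
Difference = 782.9250 − 807.0000 = -24.0750 ≈ -24.1 ms.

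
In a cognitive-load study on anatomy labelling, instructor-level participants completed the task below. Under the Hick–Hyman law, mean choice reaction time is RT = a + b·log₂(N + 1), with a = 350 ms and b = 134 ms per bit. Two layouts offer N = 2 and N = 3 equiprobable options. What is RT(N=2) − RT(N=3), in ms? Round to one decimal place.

-55.6

RT(2) = 350 + 134·log₂(3) = 350 + 134·1.5850 = 562.3900 ms.
RT(3) = 350 + 134·log₂(4) = 350 + 134·2.0000 = 618.0000 ms.
Difference = 562.3900 − 618.0000 = -55.6100 ≈ -55.6 ms.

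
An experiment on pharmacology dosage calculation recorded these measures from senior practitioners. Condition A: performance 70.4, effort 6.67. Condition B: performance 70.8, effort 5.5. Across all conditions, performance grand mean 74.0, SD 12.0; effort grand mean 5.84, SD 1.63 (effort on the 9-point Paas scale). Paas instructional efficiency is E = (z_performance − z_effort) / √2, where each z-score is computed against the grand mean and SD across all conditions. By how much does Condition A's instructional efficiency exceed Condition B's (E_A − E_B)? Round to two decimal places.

-0.53

Condition A: z_P = (70.4 − 74.0)/12.0 = -0.3000; z_E = (6.67 − 5.84)/1.63 = 0.5092; E_A = (-0.3000 − 0.5092)/√2 = -0.5722.
Condition B: z_P = (70.8 − 74.0)/12.0 = -0.2667; z_E = (5.5 − 5.84)/1.63 = -0.2086; E_B = (-0.2667 − (-0.2086))/√2 = -0.0411.
E_A − E_B = -0.5722 − (-0.0411) = -0.5311 ≈ -0.53.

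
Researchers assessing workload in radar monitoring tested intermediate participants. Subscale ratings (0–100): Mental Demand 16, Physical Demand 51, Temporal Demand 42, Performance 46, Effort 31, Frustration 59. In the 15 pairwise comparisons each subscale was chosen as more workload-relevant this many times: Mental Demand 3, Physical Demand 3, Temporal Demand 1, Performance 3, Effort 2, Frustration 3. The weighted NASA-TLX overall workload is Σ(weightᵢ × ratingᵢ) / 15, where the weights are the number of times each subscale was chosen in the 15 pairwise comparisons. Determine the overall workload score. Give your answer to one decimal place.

The tallies are the weights (they sum to 15).
Weighted sum = 3·16 + 3·51 + 1·42 + 3·46 + 2·31 + 3·59
            = 48 + 153 + 42 + 138 + 62 + 177 = 620.
Overall workload = 620 / 15 = 41.3333 ≈ 41.3.

41.3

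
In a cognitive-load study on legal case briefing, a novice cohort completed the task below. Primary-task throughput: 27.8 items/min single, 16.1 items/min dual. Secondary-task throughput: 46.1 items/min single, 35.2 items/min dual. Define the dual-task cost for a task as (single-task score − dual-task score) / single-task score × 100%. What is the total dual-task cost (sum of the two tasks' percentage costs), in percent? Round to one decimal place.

Primary cost = (27.8 − 16.1) / 27.8 × 100% = 42.0863%.
Secondary cost = (46.1 − 35.2) / 46.1 × 100% = 23.6443%.
Total = 42.0863% + 23.6443% = 65.7306% ≈ 65.7%.

65.7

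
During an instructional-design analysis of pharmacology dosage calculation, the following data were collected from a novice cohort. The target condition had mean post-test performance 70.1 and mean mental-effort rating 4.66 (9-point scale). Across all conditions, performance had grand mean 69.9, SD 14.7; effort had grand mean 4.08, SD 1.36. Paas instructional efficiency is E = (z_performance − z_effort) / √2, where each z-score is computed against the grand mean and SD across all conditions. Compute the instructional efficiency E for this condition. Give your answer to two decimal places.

z_performance = (70.1 − 69.9) / 14.7 = 0.2000 / 14.7 = 0.0136.
z_effort = (4.66 − 4.08) / 1.36 = 0.5800 / 1.36 = 0.4265.
z_P − z_E = 0.0136 − 0.4265 = -0.4129.
E = -0.4129 / √2 = -0.4129 / 1.41421 = -0.2920 ≈ -0.29.

-0.29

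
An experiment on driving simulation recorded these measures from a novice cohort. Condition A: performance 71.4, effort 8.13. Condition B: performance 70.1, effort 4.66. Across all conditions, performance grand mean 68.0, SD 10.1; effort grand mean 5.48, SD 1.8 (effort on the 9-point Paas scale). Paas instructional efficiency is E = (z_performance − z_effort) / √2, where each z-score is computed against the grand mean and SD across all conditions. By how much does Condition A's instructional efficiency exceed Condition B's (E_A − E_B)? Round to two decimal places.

-1.27

Condition A: z_P = (71.4 − 68.0)/10.1 = 0.3366; z_E = (8.13 − 5.48)/1.8 = 1.4722; E_A = (0.3366 − 1.4722)/√2 = -0.8030.
Condition B: z_P = (70.1 − 68.0)/10.1 = 0.2079; z_E = (4.66 − 5.48)/1.8 = -0.4556; E_B = (0.2079 − (-0.4556))/√2 = 0.4692.
E_A − E_B = -0.8030 − 0.4692 = -1.2722 ≈ -1.27.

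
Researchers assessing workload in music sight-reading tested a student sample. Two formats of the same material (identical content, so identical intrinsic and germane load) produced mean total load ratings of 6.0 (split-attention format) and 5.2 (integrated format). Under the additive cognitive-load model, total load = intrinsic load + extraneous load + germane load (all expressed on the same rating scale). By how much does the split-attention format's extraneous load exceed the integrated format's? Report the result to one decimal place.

Intrinsic and germane load are equal across formats, so the difference in total load equals the difference in extraneous load.
Extraneous-load difference = 6.0 − 5.2 = 0.8.

0.8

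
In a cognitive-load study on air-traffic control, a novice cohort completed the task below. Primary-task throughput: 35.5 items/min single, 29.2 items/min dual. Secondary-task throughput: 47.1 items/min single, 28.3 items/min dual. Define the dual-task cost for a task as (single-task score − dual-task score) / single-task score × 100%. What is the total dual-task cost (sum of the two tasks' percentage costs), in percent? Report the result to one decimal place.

57.7

Primary cost = (35.5 − 29.2) / 35.5 × 100% = 17.7465%.
Secondary cost = (47.1 − 28.3) / 47.1 × 100% = 39.9151%.
Total = 17.7465% + 39.9151% = 57.6616% ≈ 57.7%.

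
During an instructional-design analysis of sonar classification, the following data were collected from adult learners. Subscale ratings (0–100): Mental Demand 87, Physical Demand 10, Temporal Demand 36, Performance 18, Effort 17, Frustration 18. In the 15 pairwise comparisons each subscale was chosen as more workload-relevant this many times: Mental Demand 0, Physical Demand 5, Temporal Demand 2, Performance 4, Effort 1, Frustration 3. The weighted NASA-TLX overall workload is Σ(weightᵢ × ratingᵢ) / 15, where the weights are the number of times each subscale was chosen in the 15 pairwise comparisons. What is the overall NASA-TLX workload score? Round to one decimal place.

The tallies are the weights (they sum to 15).
Weighted sum = 0·87 + 5·10 + 2·36 + 4·18 + 1·17 + 3·18
            = 0 + 50 + 72 + 72 + 17 + 54 = 265.
Overall workload = 265 / 15 = 17.6667 ≈ 17.7.

17.7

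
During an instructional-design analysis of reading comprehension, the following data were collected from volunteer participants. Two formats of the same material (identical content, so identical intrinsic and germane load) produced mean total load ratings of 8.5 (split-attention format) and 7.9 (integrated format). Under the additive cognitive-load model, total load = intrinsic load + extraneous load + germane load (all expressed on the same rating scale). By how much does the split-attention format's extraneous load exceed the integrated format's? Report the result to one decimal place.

0.6

Intrinsic and germane load are equal across formats, so the difference in total load equals the difference in extraneous load.
Extraneous-load difference = 8.5 − 7.9 = 0.6.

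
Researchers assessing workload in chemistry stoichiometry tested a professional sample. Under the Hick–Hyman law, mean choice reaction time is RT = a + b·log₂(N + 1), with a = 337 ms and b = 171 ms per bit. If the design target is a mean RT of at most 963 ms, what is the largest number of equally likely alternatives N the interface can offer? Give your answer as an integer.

Set 337 + 171·log₂(N + 1) ≤ 963.
log₂(N + 1) ≤ (963 − 337) / 171 = 3.6608.
N + 1 ≤ 2^3.6608 = 12.6477.
N ≤ 11.6477, so the largest integer N is 11.

11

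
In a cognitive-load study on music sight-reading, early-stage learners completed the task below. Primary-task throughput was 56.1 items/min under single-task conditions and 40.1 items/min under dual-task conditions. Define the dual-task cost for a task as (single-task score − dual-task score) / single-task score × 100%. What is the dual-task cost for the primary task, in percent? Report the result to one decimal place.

Cost = (56.1 − 40.1) / 56.1 × 100%
     = 16.0000 / 56.1 × 100% = 28.5205%.
≈ 28.5%.

28.5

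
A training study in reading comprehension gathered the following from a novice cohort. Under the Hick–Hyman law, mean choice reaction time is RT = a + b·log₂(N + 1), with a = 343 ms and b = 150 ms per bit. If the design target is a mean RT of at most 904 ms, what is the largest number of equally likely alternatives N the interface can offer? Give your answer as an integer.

12

Set 343 + 150·log₂(N + 1) ≤ 904.
log₂(N + 1) ≤ (904 − 343) / 150 = 3.7400.
N + 1 ≤ 2^3.7400 = 13.3614.
N ≤ 12.3614, so the largest integer N is 12.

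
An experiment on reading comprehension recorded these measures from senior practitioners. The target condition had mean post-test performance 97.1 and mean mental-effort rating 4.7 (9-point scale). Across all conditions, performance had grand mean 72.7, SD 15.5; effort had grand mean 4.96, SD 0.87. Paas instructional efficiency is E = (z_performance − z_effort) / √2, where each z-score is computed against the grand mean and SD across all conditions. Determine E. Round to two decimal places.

1.32

z_performance = (97.1 − 72.7) / 15.5 = 24.4000 / 15.5 = 1.5742.
z_effort = (4.7 − 4.96) / 0.87 = -0.2600 / 0.87 = -0.2989.
z_P − z_E = 1.5742 − (-0.2989) = 1.8731.
E = 1.8731 / √2 = 1.8731 / 1.41421 = 1.3245 ≈ 1.32.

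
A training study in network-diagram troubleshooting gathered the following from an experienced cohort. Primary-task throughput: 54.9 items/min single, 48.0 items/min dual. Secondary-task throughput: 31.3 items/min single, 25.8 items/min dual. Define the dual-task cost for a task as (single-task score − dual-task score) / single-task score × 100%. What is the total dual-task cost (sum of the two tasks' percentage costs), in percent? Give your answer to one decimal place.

30.1

Primary cost = (54.9 − 48.0) / 54.9 × 100% = 12.5683%.
Secondary cost = (31.3 − 25.8) / 31.3 × 100% = 17.5719%.
Total = 12.5683% + 17.5719% = 30.1402% ≈ 30.1%.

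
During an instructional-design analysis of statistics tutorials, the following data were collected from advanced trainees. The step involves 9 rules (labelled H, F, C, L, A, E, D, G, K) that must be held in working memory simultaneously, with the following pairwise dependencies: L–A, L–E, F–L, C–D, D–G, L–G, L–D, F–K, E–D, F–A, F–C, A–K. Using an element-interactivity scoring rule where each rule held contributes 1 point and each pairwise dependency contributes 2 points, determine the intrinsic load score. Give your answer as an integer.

Count of rules held simultaneously: 9.
Count of pairwise dependencies listed: 12.
Element contribution: 9 × 1 = 9.
Interaction contribution: 12 × 2 = 24.
Intrinsic load = 9 + 24 = 33.

33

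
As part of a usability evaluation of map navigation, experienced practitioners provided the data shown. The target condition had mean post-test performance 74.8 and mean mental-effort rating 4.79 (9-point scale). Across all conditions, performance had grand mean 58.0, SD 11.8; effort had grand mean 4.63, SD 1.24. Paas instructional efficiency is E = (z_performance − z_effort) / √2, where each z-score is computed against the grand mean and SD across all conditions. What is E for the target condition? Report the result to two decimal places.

z_performance = (74.8 − 58.0) / 11.8 = 16.8000 / 11.8 = 1.4237.
z_effort = (4.79 − 4.63) / 1.24 = 0.1600 / 1.24 = 0.1290.
z_P − z_E = 1.4237 − 0.1290 = 1.2947.
E = 1.2947 / √2 = 1.2947 / 1.41421 = 0.9155 ≈ 0.92.

0.92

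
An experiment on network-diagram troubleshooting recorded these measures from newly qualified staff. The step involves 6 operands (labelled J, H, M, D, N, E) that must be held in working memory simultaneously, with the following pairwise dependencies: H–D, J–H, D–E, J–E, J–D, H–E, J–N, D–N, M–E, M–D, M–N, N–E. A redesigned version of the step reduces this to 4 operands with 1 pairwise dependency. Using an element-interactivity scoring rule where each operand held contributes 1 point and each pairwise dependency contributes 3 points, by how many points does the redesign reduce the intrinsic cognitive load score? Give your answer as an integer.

Original: 6 × 1 + 12 × 3 = 6 + 36 = 42.
Redesigned: 4 × 1 + 1 × 3 = 4 + 3 = 7.
Reduction = 42 − 7 = 35.

35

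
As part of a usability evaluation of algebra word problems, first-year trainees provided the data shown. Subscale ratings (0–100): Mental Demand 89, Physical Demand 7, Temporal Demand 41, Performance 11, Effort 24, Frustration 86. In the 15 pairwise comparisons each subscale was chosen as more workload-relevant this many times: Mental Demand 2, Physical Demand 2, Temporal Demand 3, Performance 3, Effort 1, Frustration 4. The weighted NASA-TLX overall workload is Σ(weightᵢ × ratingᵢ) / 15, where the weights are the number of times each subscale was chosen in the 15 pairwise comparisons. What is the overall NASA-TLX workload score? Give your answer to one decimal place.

The tallies are the weights (they sum to 15).
Weighted sum = 2·89 + 2·7 + 3·41 + 3·11 + 1·24 + 4·86
            = 178 + 14 + 123 + 33 + 24 + 344 = 716.
Overall workload = 716 / 15 = 47.7333 ≈ 47.7.

47.7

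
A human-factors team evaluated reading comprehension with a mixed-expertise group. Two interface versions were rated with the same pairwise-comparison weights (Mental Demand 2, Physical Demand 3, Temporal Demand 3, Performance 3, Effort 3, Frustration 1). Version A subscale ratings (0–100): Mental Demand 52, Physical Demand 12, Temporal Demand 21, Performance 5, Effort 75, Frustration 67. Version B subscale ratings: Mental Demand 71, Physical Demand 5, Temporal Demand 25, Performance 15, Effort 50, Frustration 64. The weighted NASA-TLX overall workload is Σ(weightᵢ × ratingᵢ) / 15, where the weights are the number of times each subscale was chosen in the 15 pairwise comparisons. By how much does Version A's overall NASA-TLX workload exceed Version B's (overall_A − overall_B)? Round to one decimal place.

1.3

Version A weighted sum = 2·52 + 3·12 + 3·21 + 3·5 + 3·75 + 1·67 = 104 + 36 + 63 + 15 + 225 + 67 = 510; overall_A = 510/15 = 34.0000.
Version B weighted sum = 2·71 + 3·5 + 3·25 + 3·15 + 3·50 + 1·64 = 142 + 15 + 75 + 45 + 150 + 64 = 491; overall_B = 491/15 = 32.7333.
Difference = 34.0000 − 32.7333 = 1.2667 ≈ 1.3.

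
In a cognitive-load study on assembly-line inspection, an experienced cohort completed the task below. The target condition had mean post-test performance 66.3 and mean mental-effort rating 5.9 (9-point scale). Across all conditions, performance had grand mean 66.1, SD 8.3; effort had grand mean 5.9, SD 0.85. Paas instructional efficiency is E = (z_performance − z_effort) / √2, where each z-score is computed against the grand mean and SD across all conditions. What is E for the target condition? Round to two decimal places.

z_performance = (66.3 − 66.1) / 8.3 = 0.2000 / 8.3 = 0.0241.
z_effort = (5.9 − 5.9) / 0.85 = 0.0000 / 0.85 = 0.0000.
z_P − z_E = 0.0241 − 0.0000 = 0.0241.
E = 0.0241 / √2 = 0.0241 / 1.41421 = 0.0170 ≈ 0.02.

0.02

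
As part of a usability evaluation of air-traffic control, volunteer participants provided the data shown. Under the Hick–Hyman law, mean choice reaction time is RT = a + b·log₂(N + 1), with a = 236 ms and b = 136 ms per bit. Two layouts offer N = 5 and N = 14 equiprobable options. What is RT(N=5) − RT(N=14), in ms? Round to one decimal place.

RT(5) = 236 + 136·log₂(6) = 236 + 136·2.5850 = 587.5600 ms.
RT(14) = 236 + 136·log₂(15) = 236 + 136·3.9069 = 767.3384 ms.
Difference = 587.5600 − 767.3384 = -179.7784 ≈ -179.8 ms.

-179.8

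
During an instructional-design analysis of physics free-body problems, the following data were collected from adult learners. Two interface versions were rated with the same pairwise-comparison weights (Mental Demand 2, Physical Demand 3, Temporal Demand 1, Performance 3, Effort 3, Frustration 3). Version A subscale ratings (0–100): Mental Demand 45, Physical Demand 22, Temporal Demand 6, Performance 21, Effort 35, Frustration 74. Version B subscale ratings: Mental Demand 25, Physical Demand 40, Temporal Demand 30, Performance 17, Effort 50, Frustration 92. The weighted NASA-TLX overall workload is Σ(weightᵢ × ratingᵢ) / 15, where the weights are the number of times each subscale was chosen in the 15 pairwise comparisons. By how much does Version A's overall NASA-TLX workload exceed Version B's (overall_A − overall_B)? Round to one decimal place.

Version A weighted sum = 2·45 + 3·22 + 1·6 + 3·21 + 3·35 + 3·74 = 90 + 66 + 6 + 63 + 105 + 222 = 552; overall_A = 552/15 = 36.8000.
Version B weighted sum = 2·25 + 3·40 + 1·30 + 3·17 + 3·50 + 3·92 = 50 + 120 + 30 + 51 + 150 + 276 = 677; overall_B = 677/15 = 45.1333.
Difference = 36.8000 − 45.1333 = -8.3333 ≈ -8.3.

-8.3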